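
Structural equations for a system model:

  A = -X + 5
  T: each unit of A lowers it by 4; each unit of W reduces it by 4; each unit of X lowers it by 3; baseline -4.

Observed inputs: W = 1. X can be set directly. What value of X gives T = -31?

X = -3

Substituting into the T equation gives T = X - 28.
Solve X - 28 = -31: X = (-31 + 28) / 1 = -3.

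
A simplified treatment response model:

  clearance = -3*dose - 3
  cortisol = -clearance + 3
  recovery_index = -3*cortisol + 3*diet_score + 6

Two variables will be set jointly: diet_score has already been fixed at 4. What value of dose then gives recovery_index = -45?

dose = 5

With diet_score held at 4:
Substituting into the cortisol equation gives cortisol = 3*dose + 6.
Substituting into the recovery_index equation gives recovery_index = -9*dose.
Solve -9*dose = -45: dose = -45 / -9 = 5.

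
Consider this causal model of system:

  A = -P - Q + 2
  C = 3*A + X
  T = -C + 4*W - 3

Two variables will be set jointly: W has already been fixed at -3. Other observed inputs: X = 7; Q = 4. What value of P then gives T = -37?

With W held at -3:
Substituting into the A equation gives A = -P - 2.
C becomes -3*P + 1.
Substituting into the T equation gives T = 3*P - 16.
Solve 3*P - 16 = -37: P = (-37 + 16) / 3 = -7.

P = -7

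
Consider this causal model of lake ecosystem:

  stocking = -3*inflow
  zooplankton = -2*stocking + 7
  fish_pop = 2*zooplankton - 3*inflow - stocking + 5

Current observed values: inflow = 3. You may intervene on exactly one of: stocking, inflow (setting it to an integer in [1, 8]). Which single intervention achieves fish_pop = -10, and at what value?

set stocking = 4

Intervening on stocking: with other inputs at their observed values, fish_pop = -5*stocking + 10. Solving for -10 gives stocking = 4, within [1, 8].
Intervening on inflow: fish_pop = 12*inflow + 19. Reaching -10 requires inflow = -29/12, not an integer.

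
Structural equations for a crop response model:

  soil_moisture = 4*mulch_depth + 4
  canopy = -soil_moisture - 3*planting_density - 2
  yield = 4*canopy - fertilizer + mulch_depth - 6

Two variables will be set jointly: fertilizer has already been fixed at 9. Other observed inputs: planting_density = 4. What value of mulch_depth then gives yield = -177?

mulch_depth = 6

With fertilizer held at 9:
Substituting into the canopy equation gives canopy = -4*mulch_depth - 18.
Substituting into the yield equation gives yield = -15*mulch_depth - 87.
Solve -15*mulch_depth - 87 = -177: mulch_depth = (-177 + 87) / -15 = 6.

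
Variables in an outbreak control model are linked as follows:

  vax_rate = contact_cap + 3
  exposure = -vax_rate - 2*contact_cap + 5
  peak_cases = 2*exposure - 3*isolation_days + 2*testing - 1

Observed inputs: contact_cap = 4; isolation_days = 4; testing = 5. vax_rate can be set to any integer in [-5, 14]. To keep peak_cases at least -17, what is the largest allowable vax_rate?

Intervening on vax_rate fixes its value directly, overriding its dependence on contact_cap.
Substituting into the exposure equation gives exposure = -vax_rate - 3.
Substituting into the peak_cases equation gives peak_cases = -2*vax_rate - 9.
Require -2*vax_rate - 9 ≥ -17, so vax_rate ≤ 4.
The largest integer in [-5, 14] satisfying this is 4.

vax_rate = 4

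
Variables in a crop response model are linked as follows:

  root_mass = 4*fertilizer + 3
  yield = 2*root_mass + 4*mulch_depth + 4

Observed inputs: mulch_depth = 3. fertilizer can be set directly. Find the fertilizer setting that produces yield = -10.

fertilizer = -4

Substituting into the yield equation gives yield = 8*fertilizer + 22.
Solve 8*fertilizer + 22 = -10: fertilizer = (-10 - 22) / 8 = -4.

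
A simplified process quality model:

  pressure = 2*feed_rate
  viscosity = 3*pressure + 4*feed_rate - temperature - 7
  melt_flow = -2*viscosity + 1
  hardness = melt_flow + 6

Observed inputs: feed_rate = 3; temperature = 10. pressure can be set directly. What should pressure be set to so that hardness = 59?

pressure = -7

Intervening on pressure fixes its value directly, overriding its dependence on feed_rate.
Substituting into the viscosity equation gives viscosity = 3*pressure - 5.
Substituting into the melt_flow equation gives melt_flow = -6*pressure + 11.
Substituting into the hardness equation gives hardness = -6*pressure + 17.
Solve -6*pressure + 17 = 59: pressure = (59 - 17) / -6 = -7.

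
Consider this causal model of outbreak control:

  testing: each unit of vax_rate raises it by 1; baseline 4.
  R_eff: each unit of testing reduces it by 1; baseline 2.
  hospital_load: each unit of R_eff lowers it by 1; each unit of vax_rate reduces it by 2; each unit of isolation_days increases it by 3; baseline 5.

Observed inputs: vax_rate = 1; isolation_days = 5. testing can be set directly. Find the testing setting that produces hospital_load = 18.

Intervening on testing fixes its value directly, overriding its dependence on vax_rate.
Substituting into the hospital_load equation gives hospital_load = testing + 16.
Solve testing + 16 = 18: testing = (18 - 16) / 1 = 2.

testing = 2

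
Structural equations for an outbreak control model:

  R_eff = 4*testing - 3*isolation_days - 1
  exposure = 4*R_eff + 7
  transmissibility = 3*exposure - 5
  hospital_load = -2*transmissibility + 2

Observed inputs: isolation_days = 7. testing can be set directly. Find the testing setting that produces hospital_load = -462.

testing = 10

Substituting into the R_eff equation gives R_eff = 4*testing - 22.
Substituting into the exposure equation gives exposure = 16*testing - 81.
This gives transmissibility = 48*testing - 248.
Substituting into the hospital_load equation gives hospital_load = -96*testing + 498.
Solve -96*testing + 498 = -462: testing = (-462 - 498) / -96 = 10.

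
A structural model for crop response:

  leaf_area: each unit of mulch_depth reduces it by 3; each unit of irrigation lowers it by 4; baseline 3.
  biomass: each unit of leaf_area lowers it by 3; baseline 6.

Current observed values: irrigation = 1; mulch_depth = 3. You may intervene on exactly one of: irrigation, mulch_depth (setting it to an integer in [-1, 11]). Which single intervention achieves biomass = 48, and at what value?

set irrigation = 2

Intervening on irrigation: with other inputs at their observed values, biomass = 12*irrigation + 24. Solving for 48 gives irrigation = 2, within [-1, 11].
Intervening on mulch_depth: biomass = 9*mulch_depth + 9. Reaching 48 requires mulch_depth = 13/3, not an integer.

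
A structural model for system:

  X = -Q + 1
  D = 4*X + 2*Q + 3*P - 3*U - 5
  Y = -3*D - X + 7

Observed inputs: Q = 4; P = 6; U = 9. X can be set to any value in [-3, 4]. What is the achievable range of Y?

-27 to 64

Intervening on X fixes its value directly, overriding its dependence on Q.
Substituting into the D equation gives D = 4*X - 6.
Substituting into the Y equation gives Y = -13*X + 25.
Linear in X, so extremes are at the endpoints: X = -3 gives Y = 64; X = 4 gives Y = -27.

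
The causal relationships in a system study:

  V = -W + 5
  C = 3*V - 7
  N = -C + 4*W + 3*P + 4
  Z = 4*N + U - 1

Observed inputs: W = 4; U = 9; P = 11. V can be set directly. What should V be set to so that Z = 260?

V = -1

Intervening on V fixes its value directly, overriding its dependence on W.
Substituting into the N equation gives N = -3*V + 60.
So Z = -12*V + 248.
Solve -12*V + 248 = 260: V = (260 - 248) / -12 = -1.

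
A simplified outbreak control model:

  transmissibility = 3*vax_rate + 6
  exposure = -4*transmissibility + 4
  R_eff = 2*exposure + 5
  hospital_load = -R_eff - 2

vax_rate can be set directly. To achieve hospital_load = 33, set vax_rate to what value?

vax_rate = 0

Substituting into the exposure equation gives exposure = -12*vax_rate - 20.
R_eff becomes -24*vax_rate - 35.
Substituting into the hospital_load equation gives hospital_load = 24*vax_rate + 33.
Solve 24*vax_rate + 33 = 33: vax_rate = (33 - 33) / 24 = 0.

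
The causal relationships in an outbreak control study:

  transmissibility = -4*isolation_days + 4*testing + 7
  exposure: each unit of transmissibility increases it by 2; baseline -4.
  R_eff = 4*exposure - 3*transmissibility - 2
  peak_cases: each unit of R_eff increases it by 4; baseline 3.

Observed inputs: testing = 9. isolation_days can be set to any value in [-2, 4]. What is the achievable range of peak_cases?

Substituting into the transmissibility equation gives transmissibility = -4*isolation_days + 43.
This gives exposure = -8*isolation_days + 82.
This gives R_eff = -20*isolation_days + 197.
Substituting into the peak_cases equation gives peak_cases = -80*isolation_days + 791.
Linear in isolation_days, so extremes are at the endpoints: isolation_days = -2 gives peak_cases = 951; isolation_days = 4 gives peak_cases = 471.

471 to 951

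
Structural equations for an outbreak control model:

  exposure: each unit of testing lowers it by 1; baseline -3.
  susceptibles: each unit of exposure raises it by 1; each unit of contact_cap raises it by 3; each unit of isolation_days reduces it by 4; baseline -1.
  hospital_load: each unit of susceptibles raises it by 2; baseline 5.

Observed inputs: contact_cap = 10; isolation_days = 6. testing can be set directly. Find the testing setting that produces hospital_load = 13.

testing = -2

Substituting into the susceptibles equation gives susceptibles = -testing + 2.
Substituting into the hospital_load equation gives hospital_load = -2*testing + 9.
Solve -2*testing + 9 = 13: testing = (13 - 9) / -2 = -2.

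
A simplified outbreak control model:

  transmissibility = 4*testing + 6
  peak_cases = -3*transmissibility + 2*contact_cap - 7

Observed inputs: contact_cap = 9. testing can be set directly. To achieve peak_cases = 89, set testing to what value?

Substituting into the peak_cases equation gives peak_cases = -12*testing - 7.
Solve -12*testing - 7 = 89: testing = (89 + 7) / -12 = -8.

testing = -8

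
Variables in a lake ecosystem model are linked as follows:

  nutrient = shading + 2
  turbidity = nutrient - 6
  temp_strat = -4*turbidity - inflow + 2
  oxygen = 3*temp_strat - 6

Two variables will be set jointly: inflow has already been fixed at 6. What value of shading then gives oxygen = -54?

With inflow held at 6:
Substituting into the turbidity equation gives turbidity = shading - 4.
Substituting into the temp_strat equation gives temp_strat = -4*shading + 12.
Substituting into the oxygen equation gives oxygen = -12*shading + 30.
Solve -12*shading + 30 = -54: shading = (-54 - 30) / -12 = 7.

shading = 7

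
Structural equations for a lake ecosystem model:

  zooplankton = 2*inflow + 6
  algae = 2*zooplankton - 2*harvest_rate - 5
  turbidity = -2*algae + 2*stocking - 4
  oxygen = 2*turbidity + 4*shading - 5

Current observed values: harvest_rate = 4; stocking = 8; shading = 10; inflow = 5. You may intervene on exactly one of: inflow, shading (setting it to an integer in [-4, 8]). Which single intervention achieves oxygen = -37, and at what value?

set shading = 5

Intervening on inflow: oxygen = -16*inflow + 63. Reaching -37 requires inflow = 25/4, not an integer.
Intervening on shading: with other inputs at their observed values, oxygen = 4*shading - 57. Solving for -37 gives shading = 5, within [-4, 8].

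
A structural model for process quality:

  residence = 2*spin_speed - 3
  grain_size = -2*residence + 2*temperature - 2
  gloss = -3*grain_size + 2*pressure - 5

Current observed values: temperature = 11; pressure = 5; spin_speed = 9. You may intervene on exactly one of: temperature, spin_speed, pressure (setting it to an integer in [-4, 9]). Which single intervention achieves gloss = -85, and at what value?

Intervening on temperature: gloss = -6*temperature + 101. Reaching -85 requires temperature = 31, outside [-4, 9].
Intervening on spin_speed: with other inputs at their observed values, gloss = 12*spin_speed - 73. Solving for -85 gives spin_speed = -1, within [-4, 9].
Intervening on pressure: gloss = 2*pressure + 25. Reaching -85 requires pressure = -55, outside [-4, 9].

set spin_speed = -1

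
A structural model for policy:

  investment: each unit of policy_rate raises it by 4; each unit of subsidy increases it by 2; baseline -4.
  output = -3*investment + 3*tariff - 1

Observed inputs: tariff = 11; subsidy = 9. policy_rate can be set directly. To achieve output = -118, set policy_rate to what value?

policy_rate = 9

Substituting into the investment equation gives investment = 4*policy_rate + 14.
This gives output = -12*policy_rate - 10.
Solve -12*policy_rate - 10 = -118: policy_rate = (-118 + 10) / -12 = 9.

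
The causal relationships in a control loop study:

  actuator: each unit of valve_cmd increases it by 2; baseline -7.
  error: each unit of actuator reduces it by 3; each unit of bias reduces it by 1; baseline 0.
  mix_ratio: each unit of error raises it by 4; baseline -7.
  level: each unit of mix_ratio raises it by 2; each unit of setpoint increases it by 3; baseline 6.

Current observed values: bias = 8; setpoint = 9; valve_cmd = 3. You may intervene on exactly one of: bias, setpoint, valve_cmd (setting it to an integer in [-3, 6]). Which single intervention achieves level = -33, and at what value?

Intervening on bias: level = -8*bias + 43. Reaching -33 requires bias = 19/2, not an integer.
Intervening on setpoint: with other inputs at their observed values, level = 3*setpoint - 48. Solving for -33 gives setpoint = 5, within [-3, 6].
Intervening on valve_cmd: level = -48*valve_cmd + 123. Reaching -33 requires valve_cmd = 13/4, not an integer.

set setpoint = 5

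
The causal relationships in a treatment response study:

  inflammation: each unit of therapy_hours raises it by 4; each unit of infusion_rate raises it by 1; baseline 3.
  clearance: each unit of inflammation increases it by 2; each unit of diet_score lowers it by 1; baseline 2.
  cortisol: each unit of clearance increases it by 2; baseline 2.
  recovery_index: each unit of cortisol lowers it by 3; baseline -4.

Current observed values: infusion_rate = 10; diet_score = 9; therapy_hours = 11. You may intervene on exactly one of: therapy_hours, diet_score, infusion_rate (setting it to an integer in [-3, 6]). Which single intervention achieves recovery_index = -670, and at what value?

set diet_score = 6

Intervening on therapy_hours: recovery_index = -48*therapy_hours - 124. Reaching -670 requires therapy_hours = 91/8, not an integer.
Intervening on diet_score: with other inputs at their observed values, recovery_index = 6*diet_score - 706. Solving for -670 gives diet_score = 6, within [-3, 6].
Intervening on infusion_rate: recovery_index = -12*infusion_rate - 532. Reaching -670 requires infusion_rate = 23/2, not an integer.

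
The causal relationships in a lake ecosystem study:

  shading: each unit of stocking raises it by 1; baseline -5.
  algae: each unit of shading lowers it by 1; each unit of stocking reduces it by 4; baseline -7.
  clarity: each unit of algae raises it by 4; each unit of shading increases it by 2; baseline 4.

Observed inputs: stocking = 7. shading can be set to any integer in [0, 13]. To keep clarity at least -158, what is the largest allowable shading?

Intervening on shading fixes its value directly, overriding its dependence on stocking.
Substituting into the algae equation gives algae = -shading - 35.
Substituting into the clarity equation gives clarity = -2*shading - 136.
Require -2*shading - 136 ≥ -158, so shading ≤ 11.
The largest integer in [0, 13] satisfying this is 11.

shading = 11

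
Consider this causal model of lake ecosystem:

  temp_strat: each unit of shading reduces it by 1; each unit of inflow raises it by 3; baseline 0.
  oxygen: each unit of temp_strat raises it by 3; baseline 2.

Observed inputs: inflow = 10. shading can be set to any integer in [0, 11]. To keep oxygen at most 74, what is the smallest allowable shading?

shading = 6

Substituting into the temp_strat equation gives temp_strat = -shading + 30.
Substituting into the oxygen equation gives oxygen = -3*shading + 92.
Require -3*shading + 92 ≤ 74, so shading ≥ 6.
The smallest integer in [0, 11] satisfying this is 6.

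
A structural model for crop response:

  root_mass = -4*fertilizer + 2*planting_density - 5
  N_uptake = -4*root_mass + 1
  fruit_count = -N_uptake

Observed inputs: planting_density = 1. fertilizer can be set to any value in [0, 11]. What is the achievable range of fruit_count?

-189 to -13

Substituting into the root_mass equation gives root_mass = -4*fertilizer - 3.
So N_uptake = 16*fertilizer + 13.
So fruit_count = -16*fertilizer - 13.
Linear in fertilizer, so extremes are at the endpoints: fertilizer = 0 gives fruit_count = -13; fertilizer = 11 gives fruit_count = -189.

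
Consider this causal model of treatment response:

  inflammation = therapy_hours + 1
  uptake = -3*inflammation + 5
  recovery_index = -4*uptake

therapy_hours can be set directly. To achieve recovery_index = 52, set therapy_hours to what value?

therapy_hours = 5

Substituting into the uptake equation gives uptake = -3*therapy_hours + 2.
recovery_index becomes 12*therapy_hours - 8.
Solve 12*therapy_hours - 8 = 52: therapy_hours = (52 + 8) / 12 = 5.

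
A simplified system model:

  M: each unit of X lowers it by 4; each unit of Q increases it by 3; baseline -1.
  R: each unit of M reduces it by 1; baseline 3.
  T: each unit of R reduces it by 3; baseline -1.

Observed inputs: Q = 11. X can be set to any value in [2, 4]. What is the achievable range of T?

38 to 62

Substituting into the M equation gives M = -4*X + 32.
Substituting into the R equation gives R = 4*X - 29.
T becomes -12*X + 86.
Linear in X, so extremes are at the endpoints: X = 2 gives T = 62; X = 4 gives T = 38.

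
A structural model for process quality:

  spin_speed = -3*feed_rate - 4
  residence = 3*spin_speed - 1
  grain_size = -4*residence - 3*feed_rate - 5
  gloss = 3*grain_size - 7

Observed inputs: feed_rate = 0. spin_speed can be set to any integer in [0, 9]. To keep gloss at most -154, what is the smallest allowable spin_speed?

Intervening on spin_speed fixes its value directly, overriding its dependence on feed_rate.
Substituting into the grain_size equation gives grain_size = -12*spin_speed - 1.
Substituting into the gloss equation gives gloss = -36*spin_speed - 10.
Require -36*spin_speed - 10 ≤ -154, so spin_speed ≥ 4.
The smallest integer in [0, 9] satisfying this is 4.

spin_speed = 4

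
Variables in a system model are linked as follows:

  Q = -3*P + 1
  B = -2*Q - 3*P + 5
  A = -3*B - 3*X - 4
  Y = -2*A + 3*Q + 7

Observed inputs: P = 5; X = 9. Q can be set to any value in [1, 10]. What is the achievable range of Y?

Intervening on Q fixes its value directly, overriding its dependence on P.
Substituting into the B equation gives B = -2*Q - 10.
This gives A = 6*Q - 1.
Y becomes -9*Q + 9.
Linear in Q, so extremes are at the endpoints: Q = 1 gives Y = 0; Q = 10 gives Y = -81.

-81 to 0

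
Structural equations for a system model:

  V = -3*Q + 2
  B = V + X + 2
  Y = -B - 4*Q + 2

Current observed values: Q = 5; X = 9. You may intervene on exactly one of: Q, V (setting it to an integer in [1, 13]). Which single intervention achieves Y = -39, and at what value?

set V = 10

Intervening on Q: Y = -Q - 11. Reaching -39 requires Q = 28, outside [1, 13].
Intervening on V: with other inputs at their observed values, Y = -V - 29. Solving for -39 gives V = 10, within [1, 13].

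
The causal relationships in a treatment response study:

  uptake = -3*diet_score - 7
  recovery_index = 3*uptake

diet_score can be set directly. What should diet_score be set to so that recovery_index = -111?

Substituting into the recovery_index equation gives recovery_index = -9*diet_score - 21.
Solve -9*diet_score - 21 = -111: diet_score = (-111 + 21) / -9 = 10.

diet_score = 10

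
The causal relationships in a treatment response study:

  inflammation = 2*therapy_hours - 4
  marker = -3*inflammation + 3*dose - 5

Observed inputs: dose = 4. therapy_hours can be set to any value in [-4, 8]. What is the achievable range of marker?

-29 to 43

Substituting into the marker equation gives marker = -6*therapy_hours + 19.
Linear in therapy_hours, so extremes are at the endpoints: therapy_hours = -4 gives marker = 43; therapy_hours = 8 gives marker = -29.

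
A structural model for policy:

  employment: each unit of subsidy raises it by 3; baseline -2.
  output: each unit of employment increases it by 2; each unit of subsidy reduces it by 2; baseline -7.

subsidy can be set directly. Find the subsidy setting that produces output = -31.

subsidy = -5

Substituting into the output equation gives output = 4*subsidy - 11.
Solve 4*subsidy - 11 = -31: subsidy = (-31 + 11) / 4 = -5.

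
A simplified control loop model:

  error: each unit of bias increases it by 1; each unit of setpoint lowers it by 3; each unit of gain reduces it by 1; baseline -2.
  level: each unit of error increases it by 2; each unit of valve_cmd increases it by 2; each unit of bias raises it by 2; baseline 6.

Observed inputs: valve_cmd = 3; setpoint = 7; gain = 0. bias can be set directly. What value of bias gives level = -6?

bias = 7

Substituting into the error equation gives error = bias - 23.
level becomes 4*bias - 34.
Solve 4*bias - 34 = -6: bias = (-6 + 34) / 4 = 7.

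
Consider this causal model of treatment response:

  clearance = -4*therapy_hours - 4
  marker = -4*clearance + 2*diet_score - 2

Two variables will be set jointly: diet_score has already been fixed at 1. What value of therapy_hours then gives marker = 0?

With diet_score held at 1:
Substituting into the marker equation gives marker = 16*therapy_hours + 16.
Solve 16*therapy_hours + 16 = 0: therapy_hours = (0 - 16) / 16 = -1.

therapy_hours = -1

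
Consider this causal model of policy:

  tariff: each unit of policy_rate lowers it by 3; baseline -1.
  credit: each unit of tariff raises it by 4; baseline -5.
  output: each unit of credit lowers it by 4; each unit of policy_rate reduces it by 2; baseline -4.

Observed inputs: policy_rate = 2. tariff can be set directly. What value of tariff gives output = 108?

Intervening on tariff fixes its value directly, overriding its dependence on policy_rate.
Substituting into the output equation gives output = -16*tariff + 12.
Solve -16*tariff + 12 = 108: tariff = (108 - 12) / -16 = -6.

tariff = -6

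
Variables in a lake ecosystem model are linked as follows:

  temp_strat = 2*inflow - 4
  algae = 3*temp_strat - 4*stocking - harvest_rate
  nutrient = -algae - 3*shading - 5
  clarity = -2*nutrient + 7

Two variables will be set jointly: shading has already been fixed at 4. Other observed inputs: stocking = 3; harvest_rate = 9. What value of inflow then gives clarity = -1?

With shading held at 4:
Substituting into the algae equation gives algae = 6*inflow - 33.
nutrient becomes -6*inflow + 16.
This gives clarity = 12*inflow - 25.
Solve 12*inflow - 25 = -1: inflow = (-1 + 25) / 12 = 2.

inflow = 2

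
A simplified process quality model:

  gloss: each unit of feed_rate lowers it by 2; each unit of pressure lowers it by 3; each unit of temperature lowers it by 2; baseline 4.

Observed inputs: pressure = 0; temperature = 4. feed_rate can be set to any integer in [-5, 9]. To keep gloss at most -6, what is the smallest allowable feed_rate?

Substituting into the gloss equation gives gloss = -2*feed_rate - 4.
Require -2*feed_rate - 4 ≤ -6, so feed_rate ≥ 1.
The smallest integer in [-5, 9] satisfying this is 1.

feed_rate = 1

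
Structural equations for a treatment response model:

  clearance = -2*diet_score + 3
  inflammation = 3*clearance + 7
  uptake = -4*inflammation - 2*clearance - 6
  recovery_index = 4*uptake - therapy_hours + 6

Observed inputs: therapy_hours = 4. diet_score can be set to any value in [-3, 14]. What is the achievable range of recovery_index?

Substituting into the inflammation equation gives inflammation = -6*diet_score + 16.
uptake becomes 28*diet_score - 76.
recovery_index becomes 112*diet_score - 302.
Linear in diet_score, so extremes are at the endpoints: diet_score = -3 gives recovery_index = -638; diet_score = 14 gives recovery_index = 1266.

-638 to 1266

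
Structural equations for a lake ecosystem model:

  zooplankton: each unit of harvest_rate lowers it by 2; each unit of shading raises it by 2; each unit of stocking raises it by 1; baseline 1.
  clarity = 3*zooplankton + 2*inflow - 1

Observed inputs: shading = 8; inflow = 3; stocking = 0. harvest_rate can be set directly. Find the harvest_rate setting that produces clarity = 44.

Substituting into the zooplankton equation gives zooplankton = -2*harvest_rate + 17.
Substituting into the clarity equation gives clarity = -6*harvest_rate + 56.
Solve -6*harvest_rate + 56 = 44: harvest_rate = (44 - 56) / -6 = 2.

harvest_rate = 2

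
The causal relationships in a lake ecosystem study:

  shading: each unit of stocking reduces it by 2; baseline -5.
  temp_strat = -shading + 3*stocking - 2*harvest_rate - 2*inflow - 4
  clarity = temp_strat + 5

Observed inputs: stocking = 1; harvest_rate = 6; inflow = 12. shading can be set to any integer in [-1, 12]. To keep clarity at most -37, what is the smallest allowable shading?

shading = 5

Intervening on shading fixes its value directly, overriding its dependence on stocking.
Substituting into the temp_strat equation gives temp_strat = -shading - 37.
Substituting into the clarity equation gives clarity = -shading - 32.
Require -shading - 32 ≤ -37, so shading ≥ 5.
The smallest integer in [-1, 12] satisfying this is 5.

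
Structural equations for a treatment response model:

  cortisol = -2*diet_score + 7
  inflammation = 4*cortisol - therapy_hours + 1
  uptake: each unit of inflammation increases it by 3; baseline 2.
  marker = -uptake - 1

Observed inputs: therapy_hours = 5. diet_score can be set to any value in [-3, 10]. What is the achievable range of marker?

Substituting into the inflammation equation gives inflammation = -8*diet_score + 24.
Substituting into the uptake equation gives uptake = -24*diet_score + 74.
Substituting into the marker equation gives marker = 24*diet_score - 75.
Linear in diet_score, so extremes are at the endpoints: diet_score = -3 gives marker = -147; diet_score = 10 gives marker = 165.

-147 to 165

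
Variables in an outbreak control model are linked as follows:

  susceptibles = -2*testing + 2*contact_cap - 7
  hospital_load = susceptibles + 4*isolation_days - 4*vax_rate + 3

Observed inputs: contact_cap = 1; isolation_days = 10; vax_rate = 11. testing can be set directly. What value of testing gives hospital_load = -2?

Substituting into the susceptibles equation gives susceptibles = -2*testing - 5.
Substituting into the hospital_load equation gives hospital_load = -2*testing - 6.
Solve -2*testing - 6 = -2: testing = (-2 + 6) / -2 = -2.

testing = -2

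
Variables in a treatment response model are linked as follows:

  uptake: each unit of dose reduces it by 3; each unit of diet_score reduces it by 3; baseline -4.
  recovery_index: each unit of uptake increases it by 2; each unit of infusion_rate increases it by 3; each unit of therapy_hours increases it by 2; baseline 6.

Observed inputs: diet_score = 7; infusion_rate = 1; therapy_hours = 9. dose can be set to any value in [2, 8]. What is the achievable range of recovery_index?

Substituting into the uptake equation gives uptake = -3*dose - 25.
Substituting into the recovery_index equation gives recovery_index = -6*dose - 23.
Linear in dose, so extremes are at the endpoints: dose = 2 gives recovery_index = -35; dose = 8 gives recovery_index = -71.

-71 to -35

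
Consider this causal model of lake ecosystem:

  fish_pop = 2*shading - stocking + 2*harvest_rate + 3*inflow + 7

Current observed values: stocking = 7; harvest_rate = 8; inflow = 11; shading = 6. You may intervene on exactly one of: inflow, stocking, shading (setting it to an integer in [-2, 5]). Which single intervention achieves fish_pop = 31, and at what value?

set inflow = 1

Intervening on inflow: with other inputs at their observed values, fish_pop = 3*inflow + 28. Solving for 31 gives inflow = 1, within [-2, 5].
Intervening on stocking: fish_pop = -stocking + 68. Reaching 31 requires stocking = 37, outside [-2, 5].
Intervening on shading: fish_pop = 2*shading + 49. Reaching 31 requires shading = -9, outside [-2, 5].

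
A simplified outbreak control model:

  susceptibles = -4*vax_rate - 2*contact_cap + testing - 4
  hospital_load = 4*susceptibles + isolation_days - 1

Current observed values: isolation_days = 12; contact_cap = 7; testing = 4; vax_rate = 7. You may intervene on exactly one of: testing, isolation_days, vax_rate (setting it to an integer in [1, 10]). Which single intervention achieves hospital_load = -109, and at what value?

set vax_rate = 4

Intervening on testing: hospital_load = 4*testing - 173. Reaching -109 requires testing = 16, outside [1, 10].
Intervening on isolation_days: hospital_load = isolation_days - 169. Reaching -109 requires isolation_days = 60, outside [1, 10].
Intervening on vax_rate: with other inputs at their observed values, hospital_load = -16*vax_rate - 45. Solving for -109 gives vax_rate = 4, within [1, 10].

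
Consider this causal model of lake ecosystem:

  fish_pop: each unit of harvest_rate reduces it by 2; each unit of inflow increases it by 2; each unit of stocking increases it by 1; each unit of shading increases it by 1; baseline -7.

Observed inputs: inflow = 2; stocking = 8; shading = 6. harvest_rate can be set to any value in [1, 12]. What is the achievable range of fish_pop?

-13 to 9

Substituting into the fish_pop equation gives fish_pop = -2*harvest_rate + 11.
Linear in harvest_rate, so extremes are at the endpoints: harvest_rate = 1 gives fish_pop = 9; harvest_rate = 12 gives fish_pop = -13.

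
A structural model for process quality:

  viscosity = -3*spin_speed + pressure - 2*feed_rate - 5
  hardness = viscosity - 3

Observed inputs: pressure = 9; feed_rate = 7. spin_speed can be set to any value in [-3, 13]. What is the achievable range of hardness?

Substituting into the viscosity equation gives viscosity = -3*spin_speed - 10.
hardness becomes -3*spin_speed - 13.
Linear in spin_speed, so extremes are at the endpoints: spin_speed = -3 gives hardness = -4; spin_speed = 13 gives hardness = -52.

-52 to -4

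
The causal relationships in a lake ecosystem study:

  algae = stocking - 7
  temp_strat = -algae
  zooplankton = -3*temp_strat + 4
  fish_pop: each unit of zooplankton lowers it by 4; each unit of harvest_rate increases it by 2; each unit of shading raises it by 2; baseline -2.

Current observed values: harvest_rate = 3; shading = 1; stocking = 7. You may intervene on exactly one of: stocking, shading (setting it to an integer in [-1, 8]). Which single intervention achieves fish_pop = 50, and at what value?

Intervening on stocking: with other inputs at their observed values, fish_pop = -12*stocking + 74. Solving for 50 gives stocking = 2, within [-1, 8].
Intervening on shading: fish_pop = 2*shading - 12. Reaching 50 requires shading = 31, outside [-1, 8].

set stocking = 2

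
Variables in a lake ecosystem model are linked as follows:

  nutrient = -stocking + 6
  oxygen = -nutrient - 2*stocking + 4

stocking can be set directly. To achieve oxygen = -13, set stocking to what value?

Substituting into the oxygen equation gives oxygen = -stocking - 2.
Solve -stocking - 2 = -13: stocking = (-13 + 2) / -1 = 11.

stocking = 11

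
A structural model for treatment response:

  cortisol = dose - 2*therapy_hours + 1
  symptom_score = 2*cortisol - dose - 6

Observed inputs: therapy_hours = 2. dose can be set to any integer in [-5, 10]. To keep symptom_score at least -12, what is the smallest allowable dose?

Substituting into the cortisol equation gives cortisol = dose - 3.
This gives symptom_score = dose - 12.
Require dose - 12 ≥ -12, so dose ≥ 0.
The smallest integer in [-5, 10] satisfying this is 0.

dose = 0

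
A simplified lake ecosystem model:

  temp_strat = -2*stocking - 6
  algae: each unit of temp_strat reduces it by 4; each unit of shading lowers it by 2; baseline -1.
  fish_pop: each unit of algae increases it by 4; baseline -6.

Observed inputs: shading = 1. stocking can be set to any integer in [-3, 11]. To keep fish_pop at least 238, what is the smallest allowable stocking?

Substituting into the algae equation gives algae = 8*stocking + 21.
So fish_pop = 32*stocking + 78.
Require 32*stocking + 78 ≥ 238, so stocking ≥ 5.
The smallest integer in [-3, 11] satisfying this is 5.

stocking = 5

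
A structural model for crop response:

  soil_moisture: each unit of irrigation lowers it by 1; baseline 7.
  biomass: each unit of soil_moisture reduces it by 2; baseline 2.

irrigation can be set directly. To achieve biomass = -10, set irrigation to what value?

irrigation = 1

Substituting into the biomass equation gives biomass = 2*irrigation - 12.
Solve 2*irrigation - 12 = -10: irrigation = (-10 + 12) / 2 = 1.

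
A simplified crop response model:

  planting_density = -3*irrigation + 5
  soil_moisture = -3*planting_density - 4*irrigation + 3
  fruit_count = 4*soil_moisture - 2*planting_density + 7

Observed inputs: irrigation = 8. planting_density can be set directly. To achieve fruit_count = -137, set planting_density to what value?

planting_density = 2

Intervening on planting_density fixes its value directly, overriding its dependence on irrigation.
Substituting into the soil_moisture equation gives soil_moisture = -3*planting_density - 29.
Substituting into the fruit_count equation gives fruit_count = -14*planting_density - 109.
Solve -14*planting_density - 109 = -137: planting_density = (-137 + 109) / -14 = 2.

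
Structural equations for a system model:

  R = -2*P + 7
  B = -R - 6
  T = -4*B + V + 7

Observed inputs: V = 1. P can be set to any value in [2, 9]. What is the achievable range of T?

-12 to 44

Substituting into the B equation gives B = 2*P - 13.
T becomes -8*P + 60.
Linear in P, so extremes are at the endpoints: P = 2 gives T = 44; P = 9 gives T = -12.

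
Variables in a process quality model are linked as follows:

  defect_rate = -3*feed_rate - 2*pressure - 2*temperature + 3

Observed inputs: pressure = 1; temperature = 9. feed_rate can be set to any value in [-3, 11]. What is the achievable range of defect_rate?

-50 to -8

Substituting into the defect_rate equation gives defect_rate = -3*feed_rate - 17.
Linear in feed_rate, so extremes are at the endpoints: feed_rate = -3 gives defect_rate = -8; feed_rate = 11 gives defect_rate = -50.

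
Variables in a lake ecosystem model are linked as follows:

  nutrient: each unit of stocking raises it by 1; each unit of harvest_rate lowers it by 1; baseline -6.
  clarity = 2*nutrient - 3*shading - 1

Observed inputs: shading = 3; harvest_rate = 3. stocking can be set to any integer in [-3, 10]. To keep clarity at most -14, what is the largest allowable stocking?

stocking = 7

Substituting into the nutrient equation gives nutrient = stocking - 9.
Substituting into the clarity equation gives clarity = 2*stocking - 28.
Require 2*stocking - 28 ≤ -14, so stocking ≤ 7.
The largest integer in [-3, 10] satisfying this is 7.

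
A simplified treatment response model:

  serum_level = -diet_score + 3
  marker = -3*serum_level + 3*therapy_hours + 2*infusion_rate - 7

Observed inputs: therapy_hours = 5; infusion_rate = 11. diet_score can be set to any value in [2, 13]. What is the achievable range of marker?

27 to 60

Substituting into the marker equation gives marker = 3*diet_score + 21.
Linear in diet_score, so extremes are at the endpoints: diet_score = 2 gives marker = 27; diet_score = 13 gives marker = 60.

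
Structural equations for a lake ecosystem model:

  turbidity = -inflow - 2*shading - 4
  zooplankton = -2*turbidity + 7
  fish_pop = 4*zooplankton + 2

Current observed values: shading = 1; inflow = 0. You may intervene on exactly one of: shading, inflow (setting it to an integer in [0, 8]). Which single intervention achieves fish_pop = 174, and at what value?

Intervening on shading: with other inputs at their observed values, fish_pop = 16*shading + 62. Solving for 174 gives shading = 7, within [0, 8].
Intervening on inflow: fish_pop = 8*inflow + 78. Reaching 174 requires inflow = 12, outside [0, 8].

set shading = 7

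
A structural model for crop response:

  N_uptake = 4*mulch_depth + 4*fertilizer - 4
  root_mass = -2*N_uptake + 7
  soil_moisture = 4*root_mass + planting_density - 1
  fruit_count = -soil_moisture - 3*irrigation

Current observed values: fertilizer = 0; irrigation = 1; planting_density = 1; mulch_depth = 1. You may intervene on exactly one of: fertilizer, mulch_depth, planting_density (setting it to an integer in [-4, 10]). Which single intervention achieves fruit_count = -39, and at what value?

set planting_density = 9

Intervening on fertilizer: fruit_count = 32*fertilizer - 31. Reaching -39 requires fertilizer = -1/4, not an integer.
Intervening on mulch_depth: fruit_count = 32*mulch_depth - 63. Reaching -39 requires mulch_depth = 3/4, not an integer.
Intervening on planting_density: with other inputs at their observed values, fruit_count = -planting_density - 30. Solving for -39 gives planting_density = 9, within [-4, 10].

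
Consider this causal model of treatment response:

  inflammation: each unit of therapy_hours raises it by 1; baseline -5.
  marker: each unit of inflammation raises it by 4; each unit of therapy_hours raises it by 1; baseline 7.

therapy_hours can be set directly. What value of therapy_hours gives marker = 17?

Substituting into the marker equation gives marker = 5*therapy_hours - 13.
Solve 5*therapy_hours - 13 = 17: therapy_hours = (17 + 13) / 5 = 6.

therapy_hours = 6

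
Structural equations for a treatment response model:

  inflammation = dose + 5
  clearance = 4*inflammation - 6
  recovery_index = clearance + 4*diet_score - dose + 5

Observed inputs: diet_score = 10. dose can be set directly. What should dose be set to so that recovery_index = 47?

Substituting into the clearance equation gives clearance = 4*dose + 14.
Substituting into the recovery_index equation gives recovery_index = 3*dose + 59.
Solve 3*dose + 59 = 47: dose = (47 - 59) / 3 = -4.

dose = -4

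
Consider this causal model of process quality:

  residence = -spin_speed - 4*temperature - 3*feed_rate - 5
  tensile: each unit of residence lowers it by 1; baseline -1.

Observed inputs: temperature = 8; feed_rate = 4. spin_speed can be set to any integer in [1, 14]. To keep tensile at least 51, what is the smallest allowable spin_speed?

spin_speed = 3

Substituting into the residence equation gives residence = -spin_speed - 49.
Substituting into the tensile equation gives tensile = spin_speed + 48.
Require spin_speed + 48 ≥ 51, so spin_speed ≥ 3.
The smallest integer in [1, 14] satisfying this is 3.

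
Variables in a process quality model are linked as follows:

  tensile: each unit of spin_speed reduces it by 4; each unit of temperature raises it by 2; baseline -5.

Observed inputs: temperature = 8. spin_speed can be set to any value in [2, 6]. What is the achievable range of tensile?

Substituting into the tensile equation gives tensile = -4*spin_speed + 11.
Linear in spin_speed, so extremes are at the endpoints: spin_speed = 2 gives tensile = 3; spin_speed = 6 gives tensile = -13.

-13 to 3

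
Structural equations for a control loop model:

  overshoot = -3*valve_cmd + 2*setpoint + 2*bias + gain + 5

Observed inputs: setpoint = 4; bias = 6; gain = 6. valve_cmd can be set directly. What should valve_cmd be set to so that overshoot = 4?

valve_cmd = 9

Substituting into the overshoot equation gives overshoot = -3*valve_cmd + 31.
Solve -3*valve_cmd + 31 = 4: valve_cmd = (4 - 31) / -3 = 9.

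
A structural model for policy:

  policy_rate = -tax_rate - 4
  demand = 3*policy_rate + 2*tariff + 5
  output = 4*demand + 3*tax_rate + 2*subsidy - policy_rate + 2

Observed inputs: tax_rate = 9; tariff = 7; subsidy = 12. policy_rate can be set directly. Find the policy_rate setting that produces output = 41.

policy_rate = -8

Intervening on policy_rate fixes its value directly, overriding its dependence on tax_rate.
Substituting into the demand equation gives demand = 3*policy_rate + 19.
Substituting into the output equation gives output = 11*policy_rate + 129.
Solve 11*policy_rate + 129 = 41: policy_rate = (41 - 129) / 11 = -8.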